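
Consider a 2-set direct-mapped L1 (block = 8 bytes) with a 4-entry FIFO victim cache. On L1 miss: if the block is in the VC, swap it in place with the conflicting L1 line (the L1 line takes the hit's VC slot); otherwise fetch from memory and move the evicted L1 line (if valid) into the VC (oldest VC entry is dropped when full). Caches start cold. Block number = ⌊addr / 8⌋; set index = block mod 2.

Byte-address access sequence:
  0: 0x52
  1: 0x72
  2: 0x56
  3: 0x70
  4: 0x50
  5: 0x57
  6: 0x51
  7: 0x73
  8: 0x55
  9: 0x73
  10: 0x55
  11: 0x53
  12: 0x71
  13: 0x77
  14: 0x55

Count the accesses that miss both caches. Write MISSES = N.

#0 0x52→b10/s0 MISS; vc=[]
#1 0x72→b14/s0 MISS; vc=[10]
#2 0x56→b10/s0 VC-HIT; vc=[14]
#3 0x70→b14/s0 VC-HIT; vc=[10]
#4 0x50→b10/s0 VC-HIT; vc=[14]
#5 0x57→b10/s0 L1-HIT; vc=[14]
#6 0x51→b10/s0 L1-HIT; vc=[14]
#7 0x73→b14/s0 VC-HIT; vc=[10]
#8 0x55→b10/s0 VC-HIT; vc=[14]
#9 0x73→b14/s0 VC-HIT; vc=[10]
#10 0x55→b10/s0 VC-HIT; vc=[14]
#11 0x53→b10/s0 L1-HIT; vc=[14]
#12 0x71→b14/s0 VC-HIT; vc=[10]
#13 0x77→b14/s0 L1-HIT; vc=[10]
#14 0x55→b10/s0 VC-HIT; vc=[14]

MISSES = 2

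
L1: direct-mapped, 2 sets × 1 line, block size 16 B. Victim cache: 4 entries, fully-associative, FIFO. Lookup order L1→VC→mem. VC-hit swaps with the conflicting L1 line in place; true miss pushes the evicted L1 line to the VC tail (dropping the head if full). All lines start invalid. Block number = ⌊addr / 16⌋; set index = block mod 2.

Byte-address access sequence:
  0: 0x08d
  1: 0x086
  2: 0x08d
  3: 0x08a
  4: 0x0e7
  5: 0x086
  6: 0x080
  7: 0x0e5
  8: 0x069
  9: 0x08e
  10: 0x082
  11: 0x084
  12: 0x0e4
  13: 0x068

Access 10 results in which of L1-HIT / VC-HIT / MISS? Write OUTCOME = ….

OUTCOME = L1-HIT

#0 0x8d→b8/s0 MISS; vc=[]
#1 0x86→b8/s0 L1-HIT; vc=[]
#2 0x8d→b8/s0 L1-HIT; vc=[]
#3 0x8a→b8/s0 L1-HIT; vc=[]
#4 0xe7→b14/s0 MISS; vc=[8]
#5 0x86→b8/s0 VC-HIT; vc=[14]
#6 0x80→b8/s0 L1-HIT; vc=[14]
#7 0xe5→b14/s0 VC-HIT; vc=[8]
#8 0x69→b6/s0 MISS; vc=[8,14]
#9 0x8e→b8/s0 VC-HIT; vc=[6,14]
#10 0x82→b8/s0 L1-HIT; vc=[6,14]
#11 0x84→b8/s0 L1-HIT; vc=[6,14]
#12 0xe4→b14/s0 VC-HIT; vc=[6,8]
#13 0x68→b6/s0 VC-HIT; vc=[14,8]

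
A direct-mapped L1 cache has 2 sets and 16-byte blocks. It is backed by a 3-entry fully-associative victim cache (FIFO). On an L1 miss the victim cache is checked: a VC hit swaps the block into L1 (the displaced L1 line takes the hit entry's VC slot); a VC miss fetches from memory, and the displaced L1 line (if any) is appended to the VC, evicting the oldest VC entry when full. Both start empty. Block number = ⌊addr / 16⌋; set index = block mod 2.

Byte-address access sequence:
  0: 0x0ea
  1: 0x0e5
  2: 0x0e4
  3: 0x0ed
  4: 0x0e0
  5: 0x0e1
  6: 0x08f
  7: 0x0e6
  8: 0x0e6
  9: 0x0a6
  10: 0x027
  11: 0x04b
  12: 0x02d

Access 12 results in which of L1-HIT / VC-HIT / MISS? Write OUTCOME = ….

OUTCOME = VC-HIT

  [0] addr=0xea blk=14 s=0: MISS | VC []
  [1] addr=0xe5 blk=14 s=0: L1-HIT | VC []
  [2] addr=0xe4 blk=14 s=0: L1-HIT | VC []
  [3] addr=0xed blk=14 s=0: L1-HIT | VC []
  [4] addr=0xe0 blk=14 s=0: L1-HIT | VC []
  [5] addr=0xe1 blk=14 s=0: L1-HIT | VC []
  [6] addr=0x8f blk=8 s=0: MISS | VC [14]
  [7] addr=0xe6 blk=14 s=0: VC-HIT | VC [8]
  [8] addr=0xe6 blk=14 s=0: L1-HIT | VC [8]
  [9] addr=0xa6 blk=10 s=0: MISS | VC [8, 14]
  [10] addr=0x27 blk=2 s=0: MISS | VC [8, 14, 10]
  [11] addr=0x4b blk=4 s=0: MISS | VC [14, 10, 2]
  [12] addr=0x2d blk=2 s=0: VC-HIT | VC [14, 10, 4]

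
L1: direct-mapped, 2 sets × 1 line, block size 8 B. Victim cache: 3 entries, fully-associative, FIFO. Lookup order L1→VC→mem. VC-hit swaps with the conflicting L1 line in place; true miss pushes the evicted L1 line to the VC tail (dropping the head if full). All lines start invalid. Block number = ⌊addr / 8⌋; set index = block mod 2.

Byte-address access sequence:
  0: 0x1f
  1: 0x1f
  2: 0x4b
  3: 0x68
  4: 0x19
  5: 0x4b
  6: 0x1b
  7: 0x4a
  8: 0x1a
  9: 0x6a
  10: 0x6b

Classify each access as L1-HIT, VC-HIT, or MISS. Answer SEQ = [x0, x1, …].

SEQ = [MISS, L1-HIT, MISS, MISS, VC-HIT, VC-HIT, VC-HIT, VC-HIT, VC-HIT, VC-HIT, L1-HIT]

  [0] addr=0x1f blk=3 s=1: MISS | VC []
  [1] addr=0x1f blk=3 s=1: L1-HIT | VC []
  [2] addr=0x4b blk=9 s=1: MISS | VC [3]
  [3] addr=0x68 blk=13 s=1: MISS | VC [3, 9]
  [4] addr=0x19 blk=3 s=1: VC-HIT | VC [13, 9]
  [5] addr=0x4b blk=9 s=1: VC-HIT | VC [13, 3]
  [6] addr=0x1b blk=3 s=1: VC-HIT | VC [13, 9]
  [7] addr=0x4a blk=9 s=1: VC-HIT | VC [13, 3]
  [8] addr=0x1a blk=3 s=1: VC-HIT | VC [13, 9]
  [9] addr=0x6a blk=13 s=1: VC-HIT | VC [3, 9]
  [10] addr=0x6b blk=13 s=1: L1-HIT | VC [3, 9]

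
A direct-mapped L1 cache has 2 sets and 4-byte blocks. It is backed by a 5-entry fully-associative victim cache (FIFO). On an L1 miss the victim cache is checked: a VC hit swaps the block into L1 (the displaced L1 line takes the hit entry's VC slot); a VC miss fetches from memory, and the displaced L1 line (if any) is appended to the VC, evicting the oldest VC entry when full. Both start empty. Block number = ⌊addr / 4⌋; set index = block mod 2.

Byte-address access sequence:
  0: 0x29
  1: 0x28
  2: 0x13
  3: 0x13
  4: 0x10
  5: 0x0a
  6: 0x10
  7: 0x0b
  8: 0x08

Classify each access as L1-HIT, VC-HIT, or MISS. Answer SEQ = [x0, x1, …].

  [0] addr=0x29 blk=10 s=0: MISS | VC []
  [1] addr=0x28 blk=10 s=0: L1-HIT | VC []
  [2] addr=0x13 blk=4 s=0: MISS | VC [10]
  [3] addr=0x13 blk=4 s=0: L1-HIT | VC [10]
  [4] addr=0x10 blk=4 s=0: L1-HIT | VC [10]
  [5] addr=0xa blk=2 s=0: MISS | VC [10, 4]
  [6] addr=0x10 blk=4 s=0: VC-HIT | VC [10, 2]
  [7] addr=0xb blk=2 s=0: VC-HIT | VC [10, 4]
  [8] addr=0x8 blk=2 s=0: L1-HIT | VC [10, 4]

SEQ = [MISS, L1-HIT, MISS, L1-HIT, L1-HIT, MISS, VC-HIT, VC-HIT, L1-HIT]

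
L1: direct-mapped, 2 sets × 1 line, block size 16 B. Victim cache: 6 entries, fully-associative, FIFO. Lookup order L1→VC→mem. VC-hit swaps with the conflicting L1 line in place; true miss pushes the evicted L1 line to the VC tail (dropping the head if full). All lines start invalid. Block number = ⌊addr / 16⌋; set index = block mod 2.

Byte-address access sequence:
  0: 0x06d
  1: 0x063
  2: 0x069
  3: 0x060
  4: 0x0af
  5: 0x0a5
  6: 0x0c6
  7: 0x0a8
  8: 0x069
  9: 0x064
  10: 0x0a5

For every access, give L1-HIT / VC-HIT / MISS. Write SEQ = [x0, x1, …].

SEQ = [MISS, L1-HIT, L1-HIT, L1-HIT, MISS, L1-HIT, MISS, VC-HIT, VC-HIT, L1-HIT, VC-HIT]

  [0] addr=0x6d blk=6 s=0: MISS | VC []
  [1] addr=0x63 blk=6 s=0: L1-HIT | VC []
  [2] addr=0x69 blk=6 s=0: L1-HIT | VC []
  [3] addr=0x60 blk=6 s=0: L1-HIT | VC []
  [4] addr=0xaf blk=10 s=0: MISS | VC [6]
  [5] addr=0xa5 blk=10 s=0: L1-HIT | VC [6]
  [6] addr=0xc6 blk=12 s=0: MISS | VC [6, 10]
  [7] addr=0xa8 blk=10 s=0: VC-HIT | VC [6, 12]
  [8] addr=0x69 blk=6 s=0: VC-HIT | VC [10, 12]
  [9] addr=0x64 blk=6 s=0: L1-HIT | VC [10, 12]
  [10] addr=0xa5 blk=10 s=0: VC-HIT | VC [6, 12]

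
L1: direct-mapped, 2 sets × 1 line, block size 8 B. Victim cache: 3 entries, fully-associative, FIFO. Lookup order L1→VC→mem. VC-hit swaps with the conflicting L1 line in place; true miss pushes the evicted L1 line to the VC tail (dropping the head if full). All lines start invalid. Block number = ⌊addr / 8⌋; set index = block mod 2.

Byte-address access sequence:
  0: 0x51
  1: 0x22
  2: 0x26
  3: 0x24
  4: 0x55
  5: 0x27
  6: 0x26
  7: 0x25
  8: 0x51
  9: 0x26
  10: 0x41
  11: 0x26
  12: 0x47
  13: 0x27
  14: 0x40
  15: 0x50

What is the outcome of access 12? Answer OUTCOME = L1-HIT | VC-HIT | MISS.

OUTCOME = VC-HIT

0: 0x51 (blk 10, set 0) → MISS  vc=[]
1: 0x22 (blk 4, set 0) → MISS  vc=[10]
2: 0x26 (blk 4, set 0) → L1-HIT  vc=[10]
3: 0x24 (blk 4, set 0) → L1-HIT  vc=[10]
4: 0x55 (blk 10, set 0) → VC-HIT  vc=[4]
5: 0x27 (blk 4, set 0) → VC-HIT  vc=[10]
6: 0x26 (blk 4, set 0) → L1-HIT  vc=[10]
7: 0x25 (blk 4, set 0) → L1-HIT  vc=[10]
8: 0x51 (blk 10, set 0) → VC-HIT  vc=[4]
9: 0x26 (blk 4, set 0) → VC-HIT  vc=[10]
10: 0x41 (blk 8, set 0) → MISS  vc=[10, 4]
11: 0x26 (blk 4, set 0) → VC-HIT  vc=[10, 8]
12: 0x47 (blk 8, set 0) → VC-HIT  vc=[10, 4]
13: 0x27 (blk 4, set 0) → VC-HIT  vc=[10, 8]
14: 0x40 (blk 8, set 0) → VC-HIT  vc=[10, 4]
15: 0x50 (blk 10, set 0) → VC-HIT  vc=[8, 4]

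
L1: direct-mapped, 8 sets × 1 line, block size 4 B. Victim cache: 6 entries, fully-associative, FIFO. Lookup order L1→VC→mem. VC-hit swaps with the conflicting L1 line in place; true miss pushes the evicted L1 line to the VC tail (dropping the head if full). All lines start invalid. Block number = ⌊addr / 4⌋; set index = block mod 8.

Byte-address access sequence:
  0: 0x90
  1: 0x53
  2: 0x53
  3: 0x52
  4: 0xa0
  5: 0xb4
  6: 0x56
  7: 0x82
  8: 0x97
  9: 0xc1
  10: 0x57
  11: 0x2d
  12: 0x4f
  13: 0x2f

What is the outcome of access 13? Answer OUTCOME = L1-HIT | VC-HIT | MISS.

OUTCOME = VC-HIT

  [0] addr=0x90 blk=36 s=4: MISS | VC []
  [1] addr=0x53 blk=20 s=4: MISS | VC [36]
  [2] addr=0x53 blk=20 s=4: L1-HIT | VC [36]
  [3] addr=0x52 blk=20 s=4: L1-HIT | VC [36]
  [4] addr=0xa0 blk=40 s=0: MISS | VC [36]
  [5] addr=0xb4 blk=45 s=5: MISS | VC [36]
  [6] addr=0x56 blk=21 s=5: MISS | VC [36, 45]
  [7] addr=0x82 blk=32 s=0: MISS | VC [36, 45, 40]
  [8] addr=0x97 blk=37 s=5: MISS | VC [36, 45, 40, 21]
  [9] addr=0xc1 blk=48 s=0: MISS | VC [36, 45, 40, 21, 32]
  [10] addr=0x57 blk=21 s=5: VC-HIT | VC [36, 45, 40, 37, 32]
  [11] addr=0x2d blk=11 s=3: MISS | VC [36, 45, 40, 37, 32]
  [12] addr=0x4f blk=19 s=3: MISS | VC [36, 45, 40, 37, 32, 11]
  [13] addr=0x2f blk=11 s=3: VC-HIT | VC [36, 45, 40, 37, 32, 19]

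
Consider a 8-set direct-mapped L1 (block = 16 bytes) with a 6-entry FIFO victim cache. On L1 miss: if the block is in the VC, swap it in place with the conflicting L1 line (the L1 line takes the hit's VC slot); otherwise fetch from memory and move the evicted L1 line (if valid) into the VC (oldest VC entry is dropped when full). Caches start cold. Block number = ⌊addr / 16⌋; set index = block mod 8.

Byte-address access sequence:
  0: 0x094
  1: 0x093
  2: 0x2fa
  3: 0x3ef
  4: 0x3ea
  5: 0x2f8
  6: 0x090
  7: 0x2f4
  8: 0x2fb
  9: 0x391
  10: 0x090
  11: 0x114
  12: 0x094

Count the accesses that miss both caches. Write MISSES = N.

MISSES = 5

0: 0x94 (blk 9, set 1) → MISS  vc=[]
1: 0x93 (blk 9, set 1) → L1-HIT  vc=[]
2: 0x2fa (blk 47, set 7) → MISS  vc=[]
3: 0x3ef (blk 62, set 6) → MISS  vc=[]
4: 0x3ea (blk 62, set 6) → L1-HIT  vc=[]
5: 0x2f8 (blk 47, set 7) → L1-HIT  vc=[]
6: 0x90 (blk 9, set 1) → L1-HIT  vc=[]
7: 0x2f4 (blk 47, set 7) → L1-HIT  vc=[]
8: 0x2fb (blk 47, set 7) → L1-HIT  vc=[]
9: 0x391 (blk 57, set 1) → MISS  vc=[9]
10: 0x90 (blk 9, set 1) → VC-HIT  vc=[57]
11: 0x114 (blk 17, set 1) → MISS  vc=[57, 9]
12: 0x94 (blk 9, set 1) → VC-HIT  vc=[57, 17]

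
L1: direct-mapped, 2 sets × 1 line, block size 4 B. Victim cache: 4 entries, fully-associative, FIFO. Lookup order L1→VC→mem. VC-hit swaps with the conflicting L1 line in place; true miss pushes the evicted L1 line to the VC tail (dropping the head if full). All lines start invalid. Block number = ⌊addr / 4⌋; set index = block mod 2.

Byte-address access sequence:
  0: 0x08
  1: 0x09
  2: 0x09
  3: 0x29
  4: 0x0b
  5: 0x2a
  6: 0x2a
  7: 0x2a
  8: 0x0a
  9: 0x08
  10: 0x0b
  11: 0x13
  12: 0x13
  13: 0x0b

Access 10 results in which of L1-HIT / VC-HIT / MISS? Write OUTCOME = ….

OUTCOME = L1-HIT

  [0] addr=0x8 blk=2 s=0: MISS | VC []
  [1] addr=0x9 blk=2 s=0: L1-HIT | VC []
  [2] addr=0x9 blk=2 s=0: L1-HIT | VC []
  [3] addr=0x29 blk=10 s=0: MISS | VC [2]
  [4] addr=0xb blk=2 s=0: VC-HIT | VC [10]
  [5] addr=0x2a blk=10 s=0: VC-HIT | VC [2]
  [6] addr=0x2a blk=10 s=0: L1-HIT | VC [2]
  [7] addr=0x2a blk=10 s=0: L1-HIT | VC [2]
  [8] addr=0xa blk=2 s=0: VC-HIT | VC [10]
  [9] addr=0x8 blk=2 s=0: L1-HIT | VC [10]
  [10] addr=0xb blk=2 s=0: L1-HIT | VC [10]
  [11] addr=0x13 blk=4 s=0: MISS | VC [10, 2]
  [12] addr=0x13 blk=4 s=0: L1-HIT | VC [10, 2]
  [13] addr=0xb blk=2 s=0: VC-HIT | VC [10, 4]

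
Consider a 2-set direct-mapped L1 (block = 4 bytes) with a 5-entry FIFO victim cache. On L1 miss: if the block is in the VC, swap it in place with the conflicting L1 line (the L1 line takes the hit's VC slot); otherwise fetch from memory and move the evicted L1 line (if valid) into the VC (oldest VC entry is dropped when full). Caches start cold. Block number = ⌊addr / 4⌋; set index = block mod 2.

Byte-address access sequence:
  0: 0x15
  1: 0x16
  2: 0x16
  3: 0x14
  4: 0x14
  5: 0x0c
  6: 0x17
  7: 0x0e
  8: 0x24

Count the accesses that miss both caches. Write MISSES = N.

  [0] addr=0x15 blk=5 s=1: MISS | VC []
  [1] addr=0x16 blk=5 s=1: L1-HIT | VC []
  [2] addr=0x16 blk=5 s=1: L1-HIT | VC []
  [3] addr=0x14 blk=5 s=1: L1-HIT | VC []
  [4] addr=0x14 blk=5 s=1: L1-HIT | VC []
  [5] addr=0xc blk=3 s=1: MISS | VC [5]
  [6] addr=0x17 blk=5 s=1: VC-HIT | VC [3]
  [7] addr=0xe blk=3 s=1: VC-HIT | VC [5]
  [8] addr=0x24 blk=9 s=1: MISS | VC [5, 3]

MISSES = 3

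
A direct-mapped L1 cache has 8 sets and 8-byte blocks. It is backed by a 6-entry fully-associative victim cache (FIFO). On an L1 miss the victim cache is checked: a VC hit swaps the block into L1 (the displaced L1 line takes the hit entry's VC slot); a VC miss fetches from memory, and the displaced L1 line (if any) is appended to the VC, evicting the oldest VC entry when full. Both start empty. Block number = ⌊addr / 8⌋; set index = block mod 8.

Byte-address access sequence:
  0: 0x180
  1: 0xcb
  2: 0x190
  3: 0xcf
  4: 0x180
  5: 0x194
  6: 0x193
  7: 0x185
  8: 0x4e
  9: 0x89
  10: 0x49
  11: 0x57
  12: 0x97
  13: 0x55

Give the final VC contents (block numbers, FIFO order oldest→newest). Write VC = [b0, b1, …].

  [0] addr=0x180 blk=48 s=0: MISS | VC []
  [1] addr=0xcb blk=25 s=1: MISS | VC []
  [2] addr=0x190 blk=50 s=2: MISS | VC []
  [3] addr=0xcf blk=25 s=1: L1-HIT | VC []
  [4] addr=0x180 blk=48 s=0: L1-HIT | VC []
  [5] addr=0x194 blk=50 s=2: L1-HIT | VC []
  [6] addr=0x193 blk=50 s=2: L1-HIT | VC []
  [7] addr=0x185 blk=48 s=0: L1-HIT | VC []
  [8] addr=0x4e blk=9 s=1: MISS | VC [25]
  [9] addr=0x89 blk=17 s=1: MISS | VC [25, 9]
  [10] addr=0x49 blk=9 s=1: VC-HIT | VC [25, 17]
  [11] addr=0x57 blk=10 s=2: MISS | VC [25, 17, 50]
  [12] addr=0x97 blk=18 s=2: MISS | VC [25, 17, 50, 10]
  [13] addr=0x55 blk=10 s=2: VC-HIT | VC [25, 17, 50, 18]

VC = [25, 17, 50, 18]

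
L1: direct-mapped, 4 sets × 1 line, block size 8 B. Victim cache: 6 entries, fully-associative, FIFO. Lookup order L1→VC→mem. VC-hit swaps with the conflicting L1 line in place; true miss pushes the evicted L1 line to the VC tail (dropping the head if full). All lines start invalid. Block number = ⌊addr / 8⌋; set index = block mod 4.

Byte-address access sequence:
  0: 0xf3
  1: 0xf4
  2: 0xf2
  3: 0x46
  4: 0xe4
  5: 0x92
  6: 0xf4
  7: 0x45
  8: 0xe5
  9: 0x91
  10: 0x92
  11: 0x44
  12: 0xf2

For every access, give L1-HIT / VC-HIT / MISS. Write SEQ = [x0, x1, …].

SEQ = [MISS, L1-HIT, L1-HIT, MISS, MISS, MISS, VC-HIT, VC-HIT, VC-HIT, VC-HIT, L1-HIT, VC-HIT, VC-HIT]

0: 0xf3 (blk 30, set 2) → MISS  vc=[]
1: 0xf4 (blk 30, set 2) → L1-HIT  vc=[]
2: 0xf2 (blk 30, set 2) → L1-HIT  vc=[]
3: 0x46 (blk 8, set 0) → MISS  vc=[]
4: 0xe4 (blk 28, set 0) → MISS  vc=[8]
5: 0x92 (blk 18, set 2) → MISS  vc=[8, 30]
6: 0xf4 (blk 30, set 2) → VC-HIT  vc=[8, 18]
7: 0x45 (blk 8, set 0) → VC-HIT  vc=[28, 18]
8: 0xe5 (blk 28, set 0) → VC-HIT  vc=[8, 18]
9: 0x91 (blk 18, set 2) → VC-HIT  vc=[8, 30]
10: 0x92 (blk 18, set 2) → L1-HIT  vc=[8, 30]
11: 0x44 (blk 8, set 0) → VC-HIT  vc=[28, 30]
12: 0xf2 (blk 30, set 2) → VC-HIT  vc=[28, 18]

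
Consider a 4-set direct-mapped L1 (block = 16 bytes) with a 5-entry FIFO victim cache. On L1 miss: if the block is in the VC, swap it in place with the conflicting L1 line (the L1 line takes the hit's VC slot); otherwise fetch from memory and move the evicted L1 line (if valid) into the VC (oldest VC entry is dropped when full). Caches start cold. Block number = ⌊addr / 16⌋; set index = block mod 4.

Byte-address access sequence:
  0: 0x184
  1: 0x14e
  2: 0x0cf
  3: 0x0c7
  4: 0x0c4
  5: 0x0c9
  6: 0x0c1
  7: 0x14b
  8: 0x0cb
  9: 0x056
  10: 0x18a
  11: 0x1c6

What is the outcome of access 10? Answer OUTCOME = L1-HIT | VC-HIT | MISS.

OUTCOME = VC-HIT

0: 0x184 (blk 24, set 0) → MISS  vc=[]
1: 0x14e (blk 20, set 0) → MISS  vc=[24]
2: 0xcf (blk 12, set 0) → MISS  vc=[24, 20]
3: 0xc7 (blk 12, set 0) → L1-HIT  vc=[24, 20]
4: 0xc4 (blk 12, set 0) → L1-HIT  vc=[24, 20]
5: 0xc9 (blk 12, set 0) → L1-HIT  vc=[24, 20]
6: 0xc1 (blk 12, set 0) → L1-HIT  vc=[24, 20]
7: 0x14b (blk 20, set 0) → VC-HIT  vc=[24, 12]
8: 0xcb (blk 12, set 0) → VC-HIT  vc=[24, 20]
9: 0x56 (blk 5, set 1) → MISS  vc=[24, 20]
10: 0x18a (blk 24, set 0) → VC-HIT  vc=[12, 20]
11: 0x1c6 (blk 28, set 0) → MISS  vc=[12, 20, 24]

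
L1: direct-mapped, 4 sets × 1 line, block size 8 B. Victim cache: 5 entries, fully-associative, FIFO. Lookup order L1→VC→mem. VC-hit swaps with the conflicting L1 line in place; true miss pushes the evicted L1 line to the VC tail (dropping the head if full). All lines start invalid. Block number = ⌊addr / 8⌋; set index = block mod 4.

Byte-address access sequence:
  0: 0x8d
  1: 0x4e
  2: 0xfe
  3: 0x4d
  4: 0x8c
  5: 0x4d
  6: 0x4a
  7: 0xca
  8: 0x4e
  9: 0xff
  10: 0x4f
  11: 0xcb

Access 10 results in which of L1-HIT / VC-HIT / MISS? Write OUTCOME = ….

  [0] addr=0x8d blk=17 s=1: MISS | VC []
  [1] addr=0x4e blk=9 s=1: MISS | VC [17]
  [2] addr=0xfe blk=31 s=3: MISS | VC [17]
  [3] addr=0x4d blk=9 s=1: L1-HIT | VC [17]
  [4] addr=0x8c blk=17 s=1: VC-HIT | VC [9]
  [5] addr=0x4d blk=9 s=1: VC-HIT | VC [17]
  [6] addr=0x4a blk=9 s=1: L1-HIT | VC [17]
  [7] addr=0xca blk=25 s=1: MISS | VC [17, 9]
  [8] addr=0x4e blk=9 s=1: VC-HIT | VC [17, 25]
  [9] addr=0xff blk=31 s=3: L1-HIT | VC [17, 25]
  [10] addr=0x4f blk=9 s=1: L1-HIT | VC [17, 25]
  [11] addr=0xcb blk=25 s=1: VC-HIT | VC [17, 9]

OUTCOME = L1-HIT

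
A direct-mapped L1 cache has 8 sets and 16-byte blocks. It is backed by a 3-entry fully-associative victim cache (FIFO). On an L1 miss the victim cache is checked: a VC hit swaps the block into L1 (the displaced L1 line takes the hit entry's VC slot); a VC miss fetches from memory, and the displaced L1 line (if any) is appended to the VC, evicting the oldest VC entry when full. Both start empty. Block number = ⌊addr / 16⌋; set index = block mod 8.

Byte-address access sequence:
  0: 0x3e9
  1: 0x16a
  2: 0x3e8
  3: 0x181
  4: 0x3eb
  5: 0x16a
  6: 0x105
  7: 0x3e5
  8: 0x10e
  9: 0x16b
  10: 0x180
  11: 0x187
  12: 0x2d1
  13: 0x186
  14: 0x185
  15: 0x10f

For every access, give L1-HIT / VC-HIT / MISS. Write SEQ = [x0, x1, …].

SEQ = [MISS, MISS, VC-HIT, MISS, L1-HIT, VC-HIT, MISS, VC-HIT, L1-HIT, VC-HIT, VC-HIT, L1-HIT, MISS, L1-HIT, L1-HIT, VC-HIT]

#0 0x3e9→b62/s6 MISS; vc=[]
#1 0x16a→b22/s6 MISS; vc=[62]
#2 0x3e8→b62/s6 VC-HIT; vc=[22]
#3 0x181→b24/s0 MISS; vc=[22]
#4 0x3eb→b62/s6 L1-HIT; vc=[22]
#5 0x16a→b22/s6 VC-HIT; vc=[62]
#6 0x105→b16/s0 MISS; vc=[62,24]
#7 0x3e5→b62/s6 VC-HIT; vc=[22,24]
#8 0x10e→b16/s0 L1-HIT; vc=[22,24]
#9 0x16b→b22/s6 VC-HIT; vc=[62,24]
#10 0x180→b24/s0 VC-HIT; vc=[62,16]
#11 0x187→b24/s0 L1-HIT; vc=[62,16]
#12 0x2d1→b45/s5 MISS; vc=[62,16]
#13 0x186→b24/s0 L1-HIT; vc=[62,16]
#14 0x185→b24/s0 L1-HIT; vc=[62,16]
#15 0x10f→b16/s0 VC-HIT; vc=[62,24]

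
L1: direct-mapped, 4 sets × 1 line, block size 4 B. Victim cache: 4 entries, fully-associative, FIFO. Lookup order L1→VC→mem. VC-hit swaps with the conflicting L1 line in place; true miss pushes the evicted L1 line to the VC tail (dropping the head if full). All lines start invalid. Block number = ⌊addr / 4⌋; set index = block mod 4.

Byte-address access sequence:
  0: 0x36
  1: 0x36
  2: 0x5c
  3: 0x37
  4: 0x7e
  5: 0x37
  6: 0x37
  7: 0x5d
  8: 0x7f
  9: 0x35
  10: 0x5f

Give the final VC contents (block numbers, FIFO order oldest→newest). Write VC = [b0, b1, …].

VC = [31]

  [0] addr=0x36 blk=13 s=1: MISS | VC []
  [1] addr=0x36 blk=13 s=1: L1-HIT | VC []
  [2] addr=0x5c blk=23 s=3: MISS | VC []
  [3] addr=0x37 blk=13 s=1: L1-HIT | VC []
  [4] addr=0x7e blk=31 s=3: MISS | VC [23]
  [5] addr=0x37 blk=13 s=1: L1-HIT | VC [23]
  [6] addr=0x37 blk=13 s=1: L1-HIT | VC [23]
  [7] addr=0x5d blk=23 s=3: VC-HIT | VC [31]
  [8] addr=0x7f blk=31 s=3: VC-HIT | VC [23]
  [9] addr=0x35 blk=13 s=1: L1-HIT | VC [23]
  [10] addr=0x5f blk=23 s=3: VC-HIT | VC [31]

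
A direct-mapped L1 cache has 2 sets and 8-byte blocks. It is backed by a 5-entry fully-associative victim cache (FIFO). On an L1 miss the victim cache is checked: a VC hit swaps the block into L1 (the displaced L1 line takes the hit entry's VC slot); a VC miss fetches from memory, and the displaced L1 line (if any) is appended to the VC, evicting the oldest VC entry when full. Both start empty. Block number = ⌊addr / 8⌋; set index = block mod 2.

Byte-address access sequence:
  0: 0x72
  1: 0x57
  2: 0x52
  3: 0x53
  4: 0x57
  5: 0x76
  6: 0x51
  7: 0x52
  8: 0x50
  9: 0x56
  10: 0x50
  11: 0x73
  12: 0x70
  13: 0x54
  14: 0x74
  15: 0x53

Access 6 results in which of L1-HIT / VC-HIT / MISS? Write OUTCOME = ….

#0 0x72→b14/s0 MISS; vc=[]
#1 0x57→b10/s0 MISS; vc=[14]
#2 0x52→b10/s0 L1-HIT; vc=[14]
#3 0x53→b10/s0 L1-HIT; vc=[14]
#4 0x57→b10/s0 L1-HIT; vc=[14]
#5 0x76→b14/s0 VC-HIT; vc=[10]
#6 0x51→b10/s0 VC-HIT; vc=[14]
#7 0x52→b10/s0 L1-HIT; vc=[14]
#8 0x50→b10/s0 L1-HIT; vc=[14]
#9 0x56→b10/s0 L1-HIT; vc=[14]
#10 0x50→b10/s0 L1-HIT; vc=[14]
#11 0x73→b14/s0 VC-HIT; vc=[10]
#12 0x70→b14/s0 L1-HIT; vc=[10]
#13 0x54→b10/s0 VC-HIT; vc=[14]
#14 0x74→b14/s0 VC-HIT; vc=[10]
#15 0x53→b10/s0 VC-HIT; vc=[14]

OUTCOME = VC-HIT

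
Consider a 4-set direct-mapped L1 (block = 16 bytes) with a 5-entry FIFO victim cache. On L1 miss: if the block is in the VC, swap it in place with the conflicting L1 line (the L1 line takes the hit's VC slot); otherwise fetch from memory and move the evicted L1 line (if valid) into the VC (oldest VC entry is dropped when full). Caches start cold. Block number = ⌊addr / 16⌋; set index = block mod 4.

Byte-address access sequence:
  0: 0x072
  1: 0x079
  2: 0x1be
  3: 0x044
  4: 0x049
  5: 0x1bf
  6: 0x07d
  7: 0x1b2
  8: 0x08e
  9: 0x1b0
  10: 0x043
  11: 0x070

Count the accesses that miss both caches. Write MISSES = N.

0: 0x72 (blk 7, set 3) → MISS  vc=[]
1: 0x79 (blk 7, set 3) → L1-HIT  vc=[]
2: 0x1be (blk 27, set 3) → MISS  vc=[7]
3: 0x44 (blk 4, set 0) → MISS  vc=[7]
4: 0x49 (blk 4, set 0) → L1-HIT  vc=[7]
5: 0x1bf (blk 27, set 3) → L1-HIT  vc=[7]
6: 0x7d (blk 7, set 3) → VC-HIT  vc=[27]
7: 0x1b2 (blk 27, set 3) → VC-HIT  vc=[7]
8: 0x8e (blk 8, set 0) → MISS  vc=[7, 4]
9: 0x1b0 (blk 27, set 3) → L1-HIT  vc=[7, 4]
10: 0x43 (blk 4, set 0) → VC-HIT  vc=[7, 8]
11: 0x70 (blk 7, set 3) → VC-HIT  vc=[27, 8]

MISSES = 4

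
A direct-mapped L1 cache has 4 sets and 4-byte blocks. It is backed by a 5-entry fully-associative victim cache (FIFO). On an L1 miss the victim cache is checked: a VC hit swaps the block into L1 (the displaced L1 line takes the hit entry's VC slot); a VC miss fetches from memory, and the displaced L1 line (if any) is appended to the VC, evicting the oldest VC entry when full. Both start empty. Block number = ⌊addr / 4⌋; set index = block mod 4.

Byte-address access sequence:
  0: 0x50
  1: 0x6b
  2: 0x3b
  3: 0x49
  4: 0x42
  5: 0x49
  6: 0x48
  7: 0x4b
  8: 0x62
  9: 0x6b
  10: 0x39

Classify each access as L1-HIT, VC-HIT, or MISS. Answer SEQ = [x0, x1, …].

#0 0x50→b20/s0 MISS; vc=[]
#1 0x6b→b26/s2 MISS; vc=[]
#2 0x3b→b14/s2 MISS; vc=[26]
#3 0x49→b18/s2 MISS; vc=[26,14]
#4 0x42→b16/s0 MISS; vc=[26,14,20]
#5 0x49→b18/s2 L1-HIT; vc=[26,14,20]
#6 0x48→b18/s2 L1-HIT; vc=[26,14,20]
#7 0x4b→b18/s2 L1-HIT; vc=[26,14,20]
#8 0x62→b24/s0 MISS; vc=[26,14,20,16]
#9 0x6b→b26/s2 VC-HIT; vc=[18,14,20,16]
#10 0x39→b14/s2 VC-HIT; vc=[18,26,20,16]

SEQ = [MISS, MISS, MISS, MISS, MISS, L1-HIT, L1-HIT, L1-HIT, MISS, VC-HIT, VC-HIT]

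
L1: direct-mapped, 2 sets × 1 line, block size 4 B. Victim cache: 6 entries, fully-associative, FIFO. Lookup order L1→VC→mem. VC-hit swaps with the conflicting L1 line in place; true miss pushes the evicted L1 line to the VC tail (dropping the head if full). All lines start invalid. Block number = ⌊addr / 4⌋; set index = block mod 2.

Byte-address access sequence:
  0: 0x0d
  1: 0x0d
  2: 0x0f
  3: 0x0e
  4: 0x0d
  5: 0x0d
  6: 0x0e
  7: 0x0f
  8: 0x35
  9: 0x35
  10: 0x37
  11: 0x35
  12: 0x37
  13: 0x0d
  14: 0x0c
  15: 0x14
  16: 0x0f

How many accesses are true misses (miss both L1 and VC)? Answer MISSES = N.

#0 0xd→b3/s1 MISS; vc=[]
#1 0xd→b3/s1 L1-HIT; vc=[]
#2 0xf→b3/s1 L1-HIT; vc=[]
#3 0xe→b3/s1 L1-HIT; vc=[]
#4 0xd→b3/s1 L1-HIT; vc=[]
#5 0xd→b3/s1 L1-HIT; vc=[]
#6 0xe→b3/s1 L1-HIT; vc=[]
#7 0xf→b3/s1 L1-HIT; vc=[]
#8 0x35→b13/s1 MISS; vc=[3]
#9 0x35→b13/s1 L1-HIT; vc=[3]
#10 0x37→b13/s1 L1-HIT; vc=[3]
#11 0x35→b13/s1 L1-HIT; vc=[3]
#12 0x37→b13/s1 L1-HIT; vc=[3]
#13 0xd→b3/s1 VC-HIT; vc=[13]
#14 0xc→b3/s1 L1-HIT; vc=[13]
#15 0x14→b5/s1 MISS; vc=[13,3]
#16 0xf→b3/s1 VC-HIT; vc=[13,5]

MISSES = 3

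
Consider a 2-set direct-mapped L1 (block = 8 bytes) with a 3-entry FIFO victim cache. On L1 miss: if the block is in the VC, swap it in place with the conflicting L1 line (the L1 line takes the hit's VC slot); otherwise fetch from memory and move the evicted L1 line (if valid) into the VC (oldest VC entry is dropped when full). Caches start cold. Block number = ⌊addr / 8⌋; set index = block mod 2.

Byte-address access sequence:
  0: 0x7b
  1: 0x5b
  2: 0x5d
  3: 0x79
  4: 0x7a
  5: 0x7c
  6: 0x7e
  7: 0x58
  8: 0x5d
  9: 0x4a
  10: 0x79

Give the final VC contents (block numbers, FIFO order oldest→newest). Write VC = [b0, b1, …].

VC = [9, 11]

0: 0x7b (blk 15, set 1) → MISS  vc=[]
1: 0x5b (blk 11, set 1) → MISS  vc=[15]
2: 0x5d (blk 11, set 1) → L1-HIT  vc=[15]
3: 0x79 (blk 15, set 1) → VC-HIT  vc=[11]
4: 0x7a (blk 15, set 1) → L1-HIT  vc=[11]
5: 0x7c (blk 15, set 1) → L1-HIT  vc=[11]
6: 0x7e (blk 15, set 1) → L1-HIT  vc=[11]
7: 0x58 (blk 11, set 1) → VC-HIT  vc=[15]
8: 0x5d (blk 11, set 1) → L1-HIT  vc=[15]
9: 0x4a (blk 9, set 1) → MISS  vc=[15, 11]
10: 0x79 (blk 15, set 1) → VC-HIT  vc=[9, 11]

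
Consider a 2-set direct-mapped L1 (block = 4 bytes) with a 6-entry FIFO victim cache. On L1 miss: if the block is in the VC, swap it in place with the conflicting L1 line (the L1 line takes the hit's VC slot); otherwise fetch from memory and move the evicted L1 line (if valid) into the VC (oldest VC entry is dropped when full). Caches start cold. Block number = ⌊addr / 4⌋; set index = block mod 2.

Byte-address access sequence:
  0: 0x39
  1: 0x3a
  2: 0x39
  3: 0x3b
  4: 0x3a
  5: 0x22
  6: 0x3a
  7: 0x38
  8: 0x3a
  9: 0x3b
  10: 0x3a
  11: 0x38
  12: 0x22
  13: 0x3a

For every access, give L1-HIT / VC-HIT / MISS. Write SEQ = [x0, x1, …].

#0 0x39→b14/s0 MISS; vc=[]
#1 0x3a→b14/s0 L1-HIT; vc=[]
#2 0x39→b14/s0 L1-HIT; vc=[]
#3 0x3b→b14/s0 L1-HIT; vc=[]
#4 0x3a→b14/s0 L1-HIT; vc=[]
#5 0x22→b8/s0 MISS; vc=[14]
#6 0x3a→b14/s0 VC-HIT; vc=[8]
#7 0x38→b14/s0 L1-HIT; vc=[8]
#8 0x3a→b14/s0 L1-HIT; vc=[8]
#9 0x3b→b14/s0 L1-HIT; vc=[8]
#10 0x3a→b14/s0 L1-HIT; vc=[8]
#11 0x38→b14/s0 L1-HIT; vc=[8]
#12 0x22→b8/s0 VC-HIT; vc=[14]
#13 0x3a→b14/s0 VC-HIT; vc=[8]

SEQ = [MISS, L1-HIT, L1-HIT, L1-HIT, L1-HIT, MISS, VC-HIT, L1-HIT, L1-HIT, L1-HIT, L1-HIT, L1-HIT, VC-HIT, VC-HIT]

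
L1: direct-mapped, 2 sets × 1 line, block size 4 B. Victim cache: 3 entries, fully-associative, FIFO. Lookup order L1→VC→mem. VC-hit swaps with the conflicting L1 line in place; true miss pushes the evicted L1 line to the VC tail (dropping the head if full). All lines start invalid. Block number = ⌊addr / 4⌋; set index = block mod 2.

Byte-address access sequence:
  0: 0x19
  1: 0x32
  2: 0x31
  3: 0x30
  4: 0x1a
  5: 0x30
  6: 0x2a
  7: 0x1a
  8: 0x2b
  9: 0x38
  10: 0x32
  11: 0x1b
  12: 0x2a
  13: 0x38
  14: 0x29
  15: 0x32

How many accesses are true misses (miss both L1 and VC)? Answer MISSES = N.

MISSES = 4

0: 0x19 (blk 6, set 0) → MISS  vc=[]
1: 0x32 (blk 12, set 0) → MISS  vc=[6]
2: 0x31 (blk 12, set 0) → L1-HIT  vc=[6]
3: 0x30 (blk 12, set 0) → L1-HIT  vc=[6]
4: 0x1a (blk 6, set 0) → VC-HIT  vc=[12]
5: 0x30 (blk 12, set 0) → VC-HIT  vc=[6]
6: 0x2a (blk 10, set 0) → MISS  vc=[6, 12]
7: 0x1a (blk 6, set 0) → VC-HIT  vc=[10, 12]
8: 0x2b (blk 10, set 0) → VC-HIT  vc=[6, 12]
9: 0x38 (blk 14, set 0) → MISS  vc=[6, 12, 10]
10: 0x32 (blk 12, set 0) → VC-HIT  vc=[6, 14, 10]
11: 0x1b (blk 6, set 0) → VC-HIT  vc=[12, 14, 10]
12: 0x2a (blk 10, set 0) → VC-HIT  vc=[12, 14, 6]
13: 0x38 (blk 14, set 0) → VC-HIT  vc=[12, 10, 6]
14: 0x29 (blk 10, set 0) → VC-HIT  vc=[12, 14, 6]
15: 0x32 (blk 12, set 0) → VC-HIT  vc=[10, 14, 6]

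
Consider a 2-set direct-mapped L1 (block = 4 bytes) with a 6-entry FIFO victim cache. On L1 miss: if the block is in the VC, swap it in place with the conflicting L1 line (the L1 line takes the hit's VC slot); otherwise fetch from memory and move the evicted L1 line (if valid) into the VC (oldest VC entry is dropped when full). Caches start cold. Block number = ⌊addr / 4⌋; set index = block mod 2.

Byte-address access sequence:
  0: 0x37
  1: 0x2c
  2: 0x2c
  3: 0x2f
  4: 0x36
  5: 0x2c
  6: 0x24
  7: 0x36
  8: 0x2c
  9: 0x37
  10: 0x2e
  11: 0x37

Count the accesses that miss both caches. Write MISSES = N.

MISSES = 3

#0 0x37→b13/s1 MISS; vc=[]
#1 0x2c→b11/s1 MISS; vc=[13]
#2 0x2c→b11/s1 L1-HIT; vc=[13]
#3 0x2f→b11/s1 L1-HIT; vc=[13]
#4 0x36→b13/s1 VC-HIT; vc=[11]
#5 0x2c→b11/s1 VC-HIT; vc=[13]
#6 0x24→b9/s1 MISS; vc=[13,11]
#7 0x36→b13/s1 VC-HIT; vc=[9,11]
#8 0x2c→b11/s1 VC-HIT; vc=[9,13]
#9 0x37→b13/s1 VC-HIT; vc=[9,11]
#10 0x2e→b11/s1 VC-HIT; vc=[9,13]
#11 0x37→b13/s1 VC-HIT; vc=[9,11]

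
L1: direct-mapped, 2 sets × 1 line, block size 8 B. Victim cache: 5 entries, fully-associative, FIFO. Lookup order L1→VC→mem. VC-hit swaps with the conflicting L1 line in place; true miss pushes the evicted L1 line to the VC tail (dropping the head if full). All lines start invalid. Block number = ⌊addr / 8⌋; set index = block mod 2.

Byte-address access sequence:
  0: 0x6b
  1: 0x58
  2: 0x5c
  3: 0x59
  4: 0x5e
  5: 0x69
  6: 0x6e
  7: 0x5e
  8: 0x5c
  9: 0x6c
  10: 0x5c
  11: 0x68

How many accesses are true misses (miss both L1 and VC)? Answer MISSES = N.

#0 0x6b→b13/s1 MISS; vc=[]
#1 0x58→b11/s1 MISS; vc=[13]
#2 0x5c→b11/s1 L1-HIT; vc=[13]
#3 0x59→b11/s1 L1-HIT; vc=[13]
#4 0x5e→b11/s1 L1-HIT; vc=[13]
#5 0x69→b13/s1 VC-HIT; vc=[11]
#6 0x6e→b13/s1 L1-HIT; vc=[11]
#7 0x5e→b11/s1 VC-HIT; vc=[13]
#8 0x5c→b11/s1 L1-HIT; vc=[13]
#9 0x6c→b13/s1 VC-HIT; vc=[11]
#10 0x5c→b11/s1 VC-HIT; vc=[13]
#11 0x68→b13/s1 VC-HIT; vc=[11]

MISSES = 2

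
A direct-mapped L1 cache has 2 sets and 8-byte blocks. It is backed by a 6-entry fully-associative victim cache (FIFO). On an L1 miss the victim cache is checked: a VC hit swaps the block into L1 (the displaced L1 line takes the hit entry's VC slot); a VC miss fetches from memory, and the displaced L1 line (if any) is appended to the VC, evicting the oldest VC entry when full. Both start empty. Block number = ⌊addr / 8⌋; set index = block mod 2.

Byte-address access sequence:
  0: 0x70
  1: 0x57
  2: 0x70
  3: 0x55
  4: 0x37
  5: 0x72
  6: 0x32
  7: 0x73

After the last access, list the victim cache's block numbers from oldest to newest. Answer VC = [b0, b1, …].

VC = [6, 10]

#0 0x70→b14/s0 MISS; vc=[]
#1 0x57→b10/s0 MISS; vc=[14]
#2 0x70→b14/s0 VC-HIT; vc=[10]
#3 0x55→b10/s0 VC-HIT; vc=[14]
#4 0x37→b6/s0 MISS; vc=[14,10]
#5 0x72→b14/s0 VC-HIT; vc=[6,10]
#6 0x32→b6/s0 VC-HIT; vc=[14,10]
#7 0x73→b14/s0 VC-HIT; vc=[6,10]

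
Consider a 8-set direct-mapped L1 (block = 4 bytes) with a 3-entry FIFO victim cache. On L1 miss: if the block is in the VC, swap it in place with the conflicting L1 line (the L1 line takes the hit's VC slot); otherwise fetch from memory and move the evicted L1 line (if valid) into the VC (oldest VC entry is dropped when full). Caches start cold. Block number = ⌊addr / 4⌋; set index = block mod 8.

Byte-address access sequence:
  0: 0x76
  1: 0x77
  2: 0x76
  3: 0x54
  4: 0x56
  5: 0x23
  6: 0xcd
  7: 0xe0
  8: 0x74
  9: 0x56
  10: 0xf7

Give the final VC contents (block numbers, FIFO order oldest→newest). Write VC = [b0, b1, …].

  [0] addr=0x76 blk=29 s=5: MISS | VC []
  [1] addr=0x77 blk=29 s=5: L1-HIT | VC []
  [2] addr=0x76 blk=29 s=5: L1-HIT | VC []
  [3] addr=0x54 blk=21 s=5: MISS | VC [29]
  [4] addr=0x56 blk=21 s=5: L1-HIT | VC [29]
  [5] addr=0x23 blk=8 s=0: MISS | VC [29]
  [6] addr=0xcd blk=51 s=3: MISS | VC [29]
  [7] addr=0xe0 blk=56 s=0: MISS | VC [29, 8]
  [8] addr=0x74 blk=29 s=5: VC-HIT | VC [21, 8]
  [9] addr=0x56 blk=21 s=5: VC-HIT | VC [29, 8]
  [10] addr=0xf7 blk=61 s=5: MISS | VC [29, 8, 21]

VC = [29, 8, 21]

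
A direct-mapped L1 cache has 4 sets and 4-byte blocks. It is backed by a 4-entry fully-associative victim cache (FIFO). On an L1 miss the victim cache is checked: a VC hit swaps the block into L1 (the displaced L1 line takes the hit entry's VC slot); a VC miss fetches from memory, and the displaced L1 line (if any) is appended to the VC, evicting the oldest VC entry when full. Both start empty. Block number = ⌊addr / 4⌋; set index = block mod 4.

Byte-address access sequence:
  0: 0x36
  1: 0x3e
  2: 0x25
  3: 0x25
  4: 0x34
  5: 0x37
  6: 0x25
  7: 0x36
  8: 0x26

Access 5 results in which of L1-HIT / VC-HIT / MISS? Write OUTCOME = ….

OUTCOME = L1-HIT

#0 0x36→b13/s1 MISS; vc=[]
#1 0x3e→b15/s3 MISS; vc=[]
#2 0x25→b9/s1 MISS; vc=[13]
#3 0x25→b9/s1 L1-HIT; vc=[13]
#4 0x34→b13/s1 VC-HIT; vc=[9]
#5 0x37→b13/s1 L1-HIT; vc=[9]
#6 0x25→b9/s1 VC-HIT; vc=[13]
#7 0x36→b13/s1 VC-HIT; vc=[9]
#8 0x26→b9/s1 VC-HIT; vc=[13]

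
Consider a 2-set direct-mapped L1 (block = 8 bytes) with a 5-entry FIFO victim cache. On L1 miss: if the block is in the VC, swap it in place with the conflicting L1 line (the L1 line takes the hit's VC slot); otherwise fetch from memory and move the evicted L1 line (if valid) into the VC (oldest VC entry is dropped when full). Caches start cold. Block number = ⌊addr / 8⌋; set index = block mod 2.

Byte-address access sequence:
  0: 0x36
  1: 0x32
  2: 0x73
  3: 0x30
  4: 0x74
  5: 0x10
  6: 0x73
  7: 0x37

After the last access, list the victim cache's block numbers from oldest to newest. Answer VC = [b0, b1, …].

VC = [14, 2]

  [0] addr=0x36 blk=6 s=0: MISS | VC []
  [1] addr=0x32 blk=6 s=0: L1-HIT | VC []
  [2] addr=0x73 blk=14 s=0: MISS | VC [6]
  [3] addr=0x30 blk=6 s=0: VC-HIT | VC [14]
  [4] addr=0x74 blk=14 s=0: VC-HIT | VC [6]
  [5] addr=0x10 blk=2 s=0: MISS | VC [6, 14]
  [6] addr=0x73 blk=14 s=0: VC-HIT | VC [6, 2]
  [7] addr=0x37 blk=6 s=0: VC-HIT | VC [14, 2]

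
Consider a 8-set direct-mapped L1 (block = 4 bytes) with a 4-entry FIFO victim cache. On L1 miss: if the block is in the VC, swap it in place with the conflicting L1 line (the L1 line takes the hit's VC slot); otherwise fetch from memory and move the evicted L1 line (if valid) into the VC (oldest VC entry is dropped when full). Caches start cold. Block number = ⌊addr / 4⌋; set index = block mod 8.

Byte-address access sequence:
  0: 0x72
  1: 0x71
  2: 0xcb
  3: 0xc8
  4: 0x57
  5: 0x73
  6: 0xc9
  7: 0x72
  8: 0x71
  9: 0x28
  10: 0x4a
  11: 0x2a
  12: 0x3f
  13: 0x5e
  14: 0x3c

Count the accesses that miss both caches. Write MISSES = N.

MISSES = 7

  [0] addr=0x72 blk=28 s=4: MISS | VC []
  [1] addr=0x71 blk=28 s=4: L1-HIT | VC []
  [2] addr=0xcb blk=50 s=2: MISS | VC []
  [3] addr=0xc8 blk=50 s=2: L1-HIT | VC []
  [4] addr=0x57 blk=21 s=5: MISS | VC []
  [5] addr=0x73 blk=28 s=4: L1-HIT | VC []
  [6] addr=0xc9 blk=50 s=2: L1-HIT | VC []
  [7] addr=0x72 blk=28 s=4: L1-HIT | VC []
  [8] addr=0x71 blk=28 s=4: L1-HIT | VC []
  [9] addr=0x28 blk=10 s=2: MISS | VC [50]
  [10] addr=0x4a blk=18 s=2: MISS | VC [50, 10]
  [11] addr=0x2a blk=10 s=2: VC-HIT | VC [50, 18]
  [12] addr=0x3f blk=15 s=7: MISS | VC [50, 18]
  [13] addr=0x5e blk=23 s=7: MISS | VC [50, 18, 15]
  [14] addr=0x3c blk=15 s=7: VC-HIT | VC [50, 18, 23]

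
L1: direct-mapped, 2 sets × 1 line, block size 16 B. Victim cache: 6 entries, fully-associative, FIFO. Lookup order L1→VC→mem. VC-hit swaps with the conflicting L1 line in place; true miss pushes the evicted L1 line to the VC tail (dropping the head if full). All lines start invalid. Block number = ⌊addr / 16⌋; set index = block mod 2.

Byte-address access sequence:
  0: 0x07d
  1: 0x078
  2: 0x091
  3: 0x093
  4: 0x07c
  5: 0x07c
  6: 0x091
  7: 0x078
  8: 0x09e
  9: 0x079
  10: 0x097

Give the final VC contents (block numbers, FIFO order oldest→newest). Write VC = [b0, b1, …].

  [0] addr=0x7d blk=7 s=1: MISS | VC []
  [1] addr=0x78 blk=7 s=1: L1-HIT | VC []
  [2] addr=0x91 blk=9 s=1: MISS | VC [7]
  [3] addr=0x93 blk=9 s=1: L1-HIT | VC [7]
  [4] addr=0x7c blk=7 s=1: VC-HIT | VC [9]
  [5] addr=0x7c blk=7 s=1: L1-HIT | VC [9]
  [6] addr=0x91 blk=9 s=1: VC-HIT | VC [7]
  [7] addr=0x78 blk=7 s=1: VC-HIT | VC [9]
  [8] addr=0x9e blk=9 s=1: VC-HIT | VC [7]
  [9] addr=0x79 blk=7 s=1: VC-HIT | VC [9]
  [10] addr=0x97 blk=9 s=1: VC-HIT | VC [7]

VC = [7]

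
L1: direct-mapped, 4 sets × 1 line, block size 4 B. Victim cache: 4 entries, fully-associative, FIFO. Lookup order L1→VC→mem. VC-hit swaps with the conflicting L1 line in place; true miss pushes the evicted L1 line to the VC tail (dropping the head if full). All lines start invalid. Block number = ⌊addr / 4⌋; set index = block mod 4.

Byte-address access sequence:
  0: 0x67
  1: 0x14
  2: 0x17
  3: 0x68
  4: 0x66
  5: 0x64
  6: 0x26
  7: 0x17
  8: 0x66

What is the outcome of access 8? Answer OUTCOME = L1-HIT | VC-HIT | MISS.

OUTCOME = VC-HIT

#0 0x67→b25/s1 MISS; vc=[]
#1 0x14→b5/s1 MISS; vc=[25]
#2 0x17→b5/s1 L1-HIT; vc=[25]
#3 0x68→b26/s2 MISS; vc=[25]
#4 0x66→b25/s1 VC-HIT; vc=[5]
#5 0x64→b25/s1 L1-HIT; vc=[5]
#6 0x26→b9/s1 MISS; vc=[5,25]
#7 0x17→b5/s1 VC-HIT; vc=[9,25]
#8 0x66→b25/s1 VC-HIT; vc=[9,5]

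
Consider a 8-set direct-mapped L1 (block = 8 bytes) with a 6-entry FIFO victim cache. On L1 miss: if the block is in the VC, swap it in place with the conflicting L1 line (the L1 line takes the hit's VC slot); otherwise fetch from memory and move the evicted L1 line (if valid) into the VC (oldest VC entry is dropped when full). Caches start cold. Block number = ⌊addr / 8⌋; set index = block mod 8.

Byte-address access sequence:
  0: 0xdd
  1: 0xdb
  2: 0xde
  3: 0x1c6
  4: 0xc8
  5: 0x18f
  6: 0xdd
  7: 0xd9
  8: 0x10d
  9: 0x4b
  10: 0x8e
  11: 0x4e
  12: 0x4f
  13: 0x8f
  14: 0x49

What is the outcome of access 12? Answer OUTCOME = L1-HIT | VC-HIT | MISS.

#0 0xdd→b27/s3 MISS; vc=[]
#1 0xdb→b27/s3 L1-HIT; vc=[]
#2 0xde→b27/s3 L1-HIT; vc=[]
#3 0x1c6→b56/s0 MISS; vc=[]
#4 0xc8→b25/s1 MISS; vc=[]
#5 0x18f→b49/s1 MISS; vc=[25]
#6 0xdd→b27/s3 L1-HIT; vc=[25]
#7 0xd9→b27/s3 L1-HIT; vc=[25]
#8 0x10d→b33/s1 MISS; vc=[25,49]
#9 0x4b→b9/s1 MISS; vc=[25,49,33]
#10 0x8e→b17/s1 MISS; vc=[25,49,33,9]
#11 0x4e→b9/s1 VC-HIT; vc=[25,49,33,17]
#12 0x4f→b9/s1 L1-HIT; vc=[25,49,33,17]
#13 0x8f→b17/s1 VC-HIT; vc=[25,49,33,9]
#14 0x49→b9/s1 VC-HIT; vc=[25,49,33,17]

OUTCOME = L1-HIT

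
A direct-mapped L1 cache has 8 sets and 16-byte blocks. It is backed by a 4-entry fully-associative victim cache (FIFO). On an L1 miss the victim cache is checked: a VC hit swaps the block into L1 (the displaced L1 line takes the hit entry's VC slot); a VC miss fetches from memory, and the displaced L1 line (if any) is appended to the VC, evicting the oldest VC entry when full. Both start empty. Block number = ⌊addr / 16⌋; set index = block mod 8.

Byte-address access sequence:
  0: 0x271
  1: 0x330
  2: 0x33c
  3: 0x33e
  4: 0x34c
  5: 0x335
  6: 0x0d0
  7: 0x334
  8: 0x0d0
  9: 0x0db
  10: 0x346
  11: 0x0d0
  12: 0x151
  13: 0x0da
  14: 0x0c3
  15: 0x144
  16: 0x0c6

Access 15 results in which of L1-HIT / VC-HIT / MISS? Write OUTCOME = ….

OUTCOME = MISS

#0 0x271→b39/s7 MISS; vc=[]
#1 0x330→b51/s3 MISS; vc=[]
#2 0x33c→b51/s3 L1-HIT; vc=[]
#3 0x33e→b51/s3 L1-HIT; vc=[]
#4 0x34c→b52/s4 MISS; vc=[]
#5 0x335→b51/s3 L1-HIT; vc=[]
#6 0xd0→b13/s5 MISS; vc=[]
#7 0x334→b51/s3 L1-HIT; vc=[]
#8 0xd0→b13/s5 L1-HIT; vc=[]
#9 0xdb→b13/s5 L1-HIT; vc=[]
#10 0x346→b52/s4 L1-HIT; vc=[]
#11 0xd0→b13/s5 L1-HIT; vc=[]
#12 0x151→b21/s5 MISS; vc=[13]
#13 0xda→b13/s5 VC-HIT; vc=[21]
#14 0xc3→b12/s4 MISS; vc=[21,52]
#15 0x144→b20/s4 MISS; vc=[21,52,12]
#16 0xc6→b12/s4 VC-HIT; vc=[21,52,20]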